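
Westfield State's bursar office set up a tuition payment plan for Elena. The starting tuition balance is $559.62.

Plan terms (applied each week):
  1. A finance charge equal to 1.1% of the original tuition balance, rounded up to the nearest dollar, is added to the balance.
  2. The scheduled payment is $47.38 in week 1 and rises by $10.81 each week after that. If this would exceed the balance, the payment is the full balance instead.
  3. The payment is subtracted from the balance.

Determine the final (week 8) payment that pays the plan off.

Week 1: $559.62 +$7.00 interest = $566.62; pay $47.38 → $519.24
Week 2: $519.24 +$7.00 interest = $526.24; pay $58.19 → $468.05
Week 3: $468.05 +$7.00 interest = $475.05; pay $69.00 → $406.05
Week 4: $406.05 +$7.00 interest = $413.05; pay $79.81 → $333.24
Week 5: $333.24 +$7.00 interest = $340.24; pay $90.62 → $249.62
Week 6: $249.62 +$7.00 interest = $256.62; pay $101.43 → $155.19
Week 7: $155.19 +$7.00 interest = $162.19; pay $112.24 → $49.95
Week 8: $49.95 +$7.00 interest = $56.95; pay $56.95 → $0.00

$56.95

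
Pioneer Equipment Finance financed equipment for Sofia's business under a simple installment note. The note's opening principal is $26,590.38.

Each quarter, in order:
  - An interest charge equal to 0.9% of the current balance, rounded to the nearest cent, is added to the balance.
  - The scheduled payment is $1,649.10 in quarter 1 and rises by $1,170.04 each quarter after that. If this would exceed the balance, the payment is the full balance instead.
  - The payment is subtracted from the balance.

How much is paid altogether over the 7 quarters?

$27,623.20

# | Opening | Interest | Payment | End bal
1 | $26,590.38 | $239.31 | $1,649.10 | $25,180.59
2 | $25,180.59 | $226.63 | $2,819.14 | $22,588.08
3 | $22,588.08 | $203.29 | $3,989.18 | $18,802.19
4 | $18,802.19 | $169.22 | $5,159.22 | $13,812.19
5 | $13,812.19 | $124.31 | $6,329.26 | $7,607.24
6 | $7,607.24 | $68.47 | $7,499.30 | $176.41
7 | $176.41 | $1.59 | $178.00 | $0.00
Total paid: $27,623.20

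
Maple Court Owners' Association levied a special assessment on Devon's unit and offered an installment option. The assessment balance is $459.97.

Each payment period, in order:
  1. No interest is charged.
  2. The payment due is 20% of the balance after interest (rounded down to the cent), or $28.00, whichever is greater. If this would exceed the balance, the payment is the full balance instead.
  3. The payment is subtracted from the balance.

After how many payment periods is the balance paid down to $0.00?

Payment period 1: opening $459.97; payment $91.99; balance $367.98
Payment period 2: opening $367.98; payment $73.59; balance $294.39
Payment period 3: opening $294.39; payment $58.87; balance $235.52
Payment period 4: opening $235.52; payment $47.10; balance $188.42
Payment period 5: opening $188.42; payment $37.68; balance $150.74
Payment period 6: opening $150.74; payment $30.14; balance $120.60
Payment period 7: opening $120.60; payment $28.00; balance $92.60
Payment period 8: opening $92.60; payment $28.00; balance $64.60
Payment period 9: opening $64.60; payment $28.00; balance $36.60
Payment period 10: opening $36.60; payment $28.00; balance $8.60
Payment period 11: opening $8.60; payment $8.60; balance $0.00
Balance reaches $0.00 in payment period 11.

11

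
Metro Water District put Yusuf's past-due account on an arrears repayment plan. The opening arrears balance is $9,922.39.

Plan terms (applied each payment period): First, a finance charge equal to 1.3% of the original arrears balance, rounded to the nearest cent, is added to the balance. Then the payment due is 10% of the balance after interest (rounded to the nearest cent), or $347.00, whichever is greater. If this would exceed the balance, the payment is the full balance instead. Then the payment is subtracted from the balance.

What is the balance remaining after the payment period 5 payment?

Payment period 1: $9,922.39 +$128.99 interest = $10,051.38; pay $1,005.14 → $9,046.24
Payment period 2: $9,046.24 +$128.99 interest = $9,175.23; pay $917.52 → $8,257.71
Payment period 3: $8,257.71 +$128.99 interest = $8,386.70; pay $838.67 → $7,548.03
Payment period 4: $7,548.03 +$128.99 interest = $7,677.02; pay $767.70 → $6,909.32
Payment period 5: $6,909.32 +$128.99 interest = $7,038.31; pay $703.83 → $6,334.48

$6,334.48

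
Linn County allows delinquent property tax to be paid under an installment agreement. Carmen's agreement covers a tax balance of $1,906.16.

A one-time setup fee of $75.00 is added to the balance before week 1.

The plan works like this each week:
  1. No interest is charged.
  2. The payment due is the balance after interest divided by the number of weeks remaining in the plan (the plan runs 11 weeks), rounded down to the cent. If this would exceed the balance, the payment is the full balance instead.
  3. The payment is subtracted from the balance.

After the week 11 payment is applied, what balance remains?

$0.00

Week 1: $1,981.16 − $180.10 → $1,801.06
Week 2: $1,801.06 − $180.10 → $1,620.96
Week 3: $1,620.96 − $180.10 → $1,440.86
Week 4: $1,440.86 − $180.10 → $1,260.76
Week 5: $1,260.76 − $180.10 → $1,080.66
Week 6: $1,080.66 − $180.11 → $900.55
Week 7: $900.55 − $180.11 → $720.44
Week 8: $720.44 − $180.11 → $540.33
Week 9: $540.33 − $180.11 → $360.22
Week 10: $360.22 − $180.11 → $180.11
Week 11: $180.11 − $180.11 → $0.00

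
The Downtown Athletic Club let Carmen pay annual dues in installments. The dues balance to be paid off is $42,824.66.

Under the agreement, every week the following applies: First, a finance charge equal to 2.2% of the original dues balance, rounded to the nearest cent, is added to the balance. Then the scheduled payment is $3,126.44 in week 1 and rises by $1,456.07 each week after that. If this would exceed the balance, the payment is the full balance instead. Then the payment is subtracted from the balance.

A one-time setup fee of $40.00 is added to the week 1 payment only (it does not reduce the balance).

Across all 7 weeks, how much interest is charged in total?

$6,594.98

Week 1: opening $42,824.66; interest $942.14 → $43,766.80; payment $3,126.44 (+ $40.00 fee); balance $40,640.36
Week 2: opening $40,640.36; interest $942.14 → $41,582.50; payment $4,582.51; balance $36,999.99
Week 3: opening $36,999.99; interest $942.14 → $37,942.13; payment $6,038.58; balance $31,903.55
Week 4: opening $31,903.55; interest $942.14 → $32,845.69; payment $7,494.65; balance $25,351.04
Week 5: opening $25,351.04; interest $942.14 → $26,293.18; payment $8,950.72; balance $17,342.46
Week 6: opening $17,342.46; interest $942.14 → $18,284.60; payment $10,406.79; balance $7,877.81
Week 7: opening $7,877.81; interest $942.14 → $8,819.95; payment $8,819.95; balance $0.00
Total interest: $942.14 + $942.14 + $942.14 + $942.14 + $942.14 + $942.14 + $942.14 = $6,594.98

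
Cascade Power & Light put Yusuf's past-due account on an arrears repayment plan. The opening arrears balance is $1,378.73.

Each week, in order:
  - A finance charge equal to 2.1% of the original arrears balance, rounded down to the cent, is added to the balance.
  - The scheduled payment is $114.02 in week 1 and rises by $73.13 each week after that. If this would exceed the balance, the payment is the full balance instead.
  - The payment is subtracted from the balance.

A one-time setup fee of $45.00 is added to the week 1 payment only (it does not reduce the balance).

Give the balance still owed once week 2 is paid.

# | Opening | Interest | Payment | Fee | End bal
1 | $1,378.73 | $28.95 | $114.02 | $45.00 | $1,293.66
2 | $1,293.66 | $28.95 | $187.15 | — | $1,135.46

$1,135.46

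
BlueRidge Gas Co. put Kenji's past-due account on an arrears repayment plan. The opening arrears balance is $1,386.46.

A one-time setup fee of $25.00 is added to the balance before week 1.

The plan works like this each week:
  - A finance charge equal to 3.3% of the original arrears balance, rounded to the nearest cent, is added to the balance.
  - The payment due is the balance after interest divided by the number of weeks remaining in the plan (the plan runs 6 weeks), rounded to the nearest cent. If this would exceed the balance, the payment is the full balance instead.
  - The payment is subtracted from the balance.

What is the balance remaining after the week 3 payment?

# | Opening | Interest | Payment | End bal
1 | $1,411.46 | $45.75 | $242.87 | $1,214.34
2 | $1,214.34 | $45.75 | $252.02 | $1,008.07
3 | $1,008.07 | $45.75 | $263.46 | $790.36

$790.36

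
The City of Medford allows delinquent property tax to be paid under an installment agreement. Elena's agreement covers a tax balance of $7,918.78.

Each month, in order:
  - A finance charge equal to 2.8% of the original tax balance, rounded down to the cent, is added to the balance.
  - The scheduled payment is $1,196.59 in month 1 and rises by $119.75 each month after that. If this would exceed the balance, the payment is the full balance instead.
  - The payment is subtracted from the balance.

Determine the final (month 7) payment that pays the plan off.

$495.03

Month 1: opening $7,918.78; interest $221.72 → $8,140.50; payment $1,196.59; balance $6,943.91
Month 2: opening $6,943.91; interest $221.72 → $7,165.63; payment $1,316.34; balance $5,849.29
Month 3: opening $5,849.29; interest $221.72 → $6,071.01; payment $1,436.09; balance $4,634.92
Month 4: opening $4,634.92; interest $221.72 → $4,856.64; payment $1,555.84; balance $3,300.80
Month 5: opening $3,300.80; interest $221.72 → $3,522.52; payment $1,675.59; balance $1,846.93
Month 6: opening $1,846.93; interest $221.72 → $2,068.65; payment $1,795.34; balance $273.31
Month 7: opening $273.31; interest $221.72 → $495.03; payment $495.03; balance $0.00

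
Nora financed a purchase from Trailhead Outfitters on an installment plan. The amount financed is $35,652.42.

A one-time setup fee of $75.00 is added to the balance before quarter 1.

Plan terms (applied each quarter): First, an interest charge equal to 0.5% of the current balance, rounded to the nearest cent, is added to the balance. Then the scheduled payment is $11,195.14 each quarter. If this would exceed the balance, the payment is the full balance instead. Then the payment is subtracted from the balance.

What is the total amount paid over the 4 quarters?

$36,110.37

Quarter 1: opening $35,727.42; interest $178.64 → $35,906.06; payment $11,195.14; balance $24,710.92
Quarter 2: opening $24,710.92; interest $123.55 → $24,834.47; payment $11,195.14; balance $13,639.33
Quarter 3: opening $13,639.33; interest $68.20 → $13,707.53; payment $11,195.14; balance $2,512.39
Quarter 4: opening $2,512.39; interest $12.56 → $2,524.95; payment $2,524.95; balance $0.00
Total paid: $36,110.37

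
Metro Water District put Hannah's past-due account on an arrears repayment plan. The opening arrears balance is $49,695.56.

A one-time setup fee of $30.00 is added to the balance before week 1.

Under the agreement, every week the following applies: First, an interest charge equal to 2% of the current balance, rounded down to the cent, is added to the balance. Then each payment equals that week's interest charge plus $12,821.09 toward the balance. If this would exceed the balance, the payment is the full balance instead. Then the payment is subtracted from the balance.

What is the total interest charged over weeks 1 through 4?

Week 1: $49,725.56 +$994.51 interest = $50,720.07; pay $13,815.60 → $36,904.47
Week 2: $36,904.47 +$738.08 interest = $37,642.55; pay $13,559.17 → $24,083.38
Week 3: $24,083.38 +$481.66 interest = $24,565.04; pay $13,302.75 → $11,262.29
Week 4: $11,262.29 +$225.24 interest = $11,487.53; pay $11,487.53 → $0.00
Total interest: $994.51 + $738.08 + $481.66 + $225.24 = $2,439.49

$2,439.49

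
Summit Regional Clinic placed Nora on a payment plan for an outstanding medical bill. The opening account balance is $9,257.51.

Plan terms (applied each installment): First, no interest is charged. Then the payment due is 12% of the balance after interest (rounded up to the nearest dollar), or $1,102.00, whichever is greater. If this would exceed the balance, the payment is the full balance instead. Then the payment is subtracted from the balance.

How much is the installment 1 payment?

$1,111.00

Installment 1: opening $9,257.51; payment $1,111.00; balance $8,146.51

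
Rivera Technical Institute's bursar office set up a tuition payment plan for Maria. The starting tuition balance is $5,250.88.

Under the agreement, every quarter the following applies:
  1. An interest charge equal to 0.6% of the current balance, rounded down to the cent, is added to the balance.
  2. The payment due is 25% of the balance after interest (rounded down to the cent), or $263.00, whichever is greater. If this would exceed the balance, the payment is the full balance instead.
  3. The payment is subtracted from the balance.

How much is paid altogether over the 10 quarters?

$5,369.44

Quarter 1: opening $5,250.88; interest $31.50 → $5,282.38; payment $1,320.59; balance $3,961.79
Quarter 2: opening $3,961.79; interest $23.77 → $3,985.56; payment $996.39; balance $2,989.17
Quarter 3: opening $2,989.17; interest $17.93 → $3,007.10; payment $751.77; balance $2,255.33
Quarter 4: opening $2,255.33; interest $13.53 → $2,268.86; payment $567.21; balance $1,701.65
Quarter 5: opening $1,701.65; interest $10.20 → $1,711.85; payment $427.96; balance $1,283.89
Quarter 6: opening $1,283.89; interest $7.70 → $1,291.59; payment $322.89; balance $968.70
Quarter 7: opening $968.70; interest $5.81 → $974.51; payment $263.00; balance $711.51
Quarter 8: opening $711.51; interest $4.26 → $715.77; payment $263.00; balance $452.77
Quarter 9: opening $452.77; interest $2.71 → $455.48; payment $263.00; balance $192.48
Quarter 10: opening $192.48; interest $1.15 → $193.63; payment $193.63; balance $0.00
Total paid: $5,369.44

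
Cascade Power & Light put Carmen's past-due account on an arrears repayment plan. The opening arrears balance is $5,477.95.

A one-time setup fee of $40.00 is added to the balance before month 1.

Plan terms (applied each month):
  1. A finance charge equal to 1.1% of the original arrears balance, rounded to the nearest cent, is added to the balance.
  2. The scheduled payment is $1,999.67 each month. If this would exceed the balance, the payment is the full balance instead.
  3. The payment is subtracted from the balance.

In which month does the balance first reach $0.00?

Month 1: opening $5,517.95; interest $60.26 → $5,578.21; payment $1,999.67; balance $3,578.54
Month 2: opening $3,578.54; interest $60.26 → $3,638.80; payment $1,999.67; balance $1,639.13
Month 3: opening $1,639.13; interest $60.26 → $1,699.39; payment $1,699.39; balance $0.00
Balance reaches $0.00 in month 3.

3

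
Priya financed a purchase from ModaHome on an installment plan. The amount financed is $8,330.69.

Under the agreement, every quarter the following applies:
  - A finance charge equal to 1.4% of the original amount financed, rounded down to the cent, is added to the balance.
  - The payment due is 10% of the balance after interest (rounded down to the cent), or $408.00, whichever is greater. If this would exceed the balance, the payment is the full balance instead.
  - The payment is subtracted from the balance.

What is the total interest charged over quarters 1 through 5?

Quarter 1: opening $8,330.69; interest $116.62 → $8,447.31; payment $844.73; balance $7,602.58
Quarter 2: opening $7,602.58; interest $116.62 → $7,719.20; payment $771.92; balance $6,947.28
Quarter 3: opening $6,947.28; interest $116.62 → $7,063.90; payment $706.39; balance $6,357.51
Quarter 4: opening $6,357.51; interest $116.62 → $6,474.13; payment $647.41; balance $5,826.72
Quarter 5: opening $5,826.72; interest $116.62 → $5,943.34; payment $594.33; balance $5,349.01
Total interest: $116.62 + $116.62 + $116.62 + $116.62 + $116.62 = $583.10

$583.10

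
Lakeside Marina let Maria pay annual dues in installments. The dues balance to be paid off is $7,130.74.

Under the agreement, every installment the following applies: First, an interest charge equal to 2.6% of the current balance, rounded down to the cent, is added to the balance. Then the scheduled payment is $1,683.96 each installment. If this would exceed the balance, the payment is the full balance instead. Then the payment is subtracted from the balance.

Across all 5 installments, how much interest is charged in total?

Installment 1: $7,130.74 +$185.39 interest = $7,316.13; pay $1,683.96 → $5,632.17
Installment 2: $5,632.17 +$146.43 interest = $5,778.60; pay $1,683.96 → $4,094.64
Installment 3: $4,094.64 +$106.46 interest = $4,201.10; pay $1,683.96 → $2,517.14
Installment 4: $2,517.14 +$65.44 interest = $2,582.58; pay $1,683.96 → $898.62
Installment 5: $898.62 +$23.36 interest = $921.98; pay $921.98 → $0.00
Total interest: $185.39 + $146.43 + $106.46 + $65.44 + $23.36 = $527.08

$527.08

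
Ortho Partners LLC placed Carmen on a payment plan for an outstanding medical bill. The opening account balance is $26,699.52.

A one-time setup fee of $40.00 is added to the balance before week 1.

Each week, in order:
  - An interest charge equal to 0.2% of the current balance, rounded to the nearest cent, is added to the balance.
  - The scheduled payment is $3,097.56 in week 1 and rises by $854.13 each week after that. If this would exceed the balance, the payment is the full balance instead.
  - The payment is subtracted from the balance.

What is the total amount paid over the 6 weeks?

Week 1: $26,739.52 +$53.48 interest = $26,793.00; pay $3,097.56 → $23,695.44
Week 2: $23,695.44 +$47.39 interest = $23,742.83; pay $3,951.69 → $19,791.14
Week 3: $19,791.14 +$39.58 interest = $19,830.72; pay $4,805.82 → $15,024.90
Week 4: $15,024.90 +$30.05 interest = $15,054.95; pay $5,659.95 → $9,395.00
Week 5: $9,395.00 +$18.79 interest = $9,413.79; pay $6,514.08 → $2,899.71
Week 6: $2,899.71 +$5.80 interest = $2,905.51; pay $2,905.51 → $0.00
Total paid: $26,934.61

$26,934.61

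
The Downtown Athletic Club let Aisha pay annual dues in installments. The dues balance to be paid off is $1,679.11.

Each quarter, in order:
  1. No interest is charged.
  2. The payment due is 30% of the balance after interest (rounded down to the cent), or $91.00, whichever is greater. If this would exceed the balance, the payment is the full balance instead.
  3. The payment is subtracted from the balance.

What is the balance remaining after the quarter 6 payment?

# | Opening | Payment | End bal
1 | $1,679.11 | $503.73 | $1,175.38
2 | $1,175.38 | $352.61 | $822.77
3 | $822.77 | $246.83 | $575.94
4 | $575.94 | $172.78 | $403.16
5 | $403.16 | $120.94 | $282.22
6 | $282.22 | $91.00 | $191.22

$191.22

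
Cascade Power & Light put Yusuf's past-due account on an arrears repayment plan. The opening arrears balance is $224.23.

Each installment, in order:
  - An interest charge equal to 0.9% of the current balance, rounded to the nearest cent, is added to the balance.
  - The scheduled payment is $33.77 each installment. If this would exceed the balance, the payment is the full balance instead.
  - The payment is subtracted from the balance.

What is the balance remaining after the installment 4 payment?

Installment 1: $224.23 +$2.02 interest = $226.25; pay $33.77 → $192.48
Installment 2: $192.48 +$1.73 interest = $194.21; pay $33.77 → $160.44
Installment 3: $160.44 +$1.44 interest = $161.88; pay $33.77 → $128.11
Installment 4: $128.11 +$1.15 interest = $129.26; pay $33.77 → $95.49

$95.49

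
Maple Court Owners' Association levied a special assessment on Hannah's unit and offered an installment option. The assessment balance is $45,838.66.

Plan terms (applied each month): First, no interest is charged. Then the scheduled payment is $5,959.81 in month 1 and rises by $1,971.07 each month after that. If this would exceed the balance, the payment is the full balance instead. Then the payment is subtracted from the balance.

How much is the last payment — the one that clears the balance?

$10,173.00

Month 1: $45,838.66 − $5,959.81 → $39,878.85
Month 2: $39,878.85 − $7,930.88 → $31,947.97
Month 3: $31,947.97 − $9,901.95 → $22,046.02
Month 4: $22,046.02 − $11,873.02 → $10,173.00
Month 5: $10,173.00 − $10,173.00 → $0.00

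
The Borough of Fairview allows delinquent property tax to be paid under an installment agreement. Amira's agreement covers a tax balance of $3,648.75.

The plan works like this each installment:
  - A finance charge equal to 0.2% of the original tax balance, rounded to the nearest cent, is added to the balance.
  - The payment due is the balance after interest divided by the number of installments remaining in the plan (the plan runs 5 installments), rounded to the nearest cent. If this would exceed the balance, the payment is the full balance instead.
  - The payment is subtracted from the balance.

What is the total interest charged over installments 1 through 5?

Installment 1: opening $3,648.75; interest $7.30 → $3,656.05; payment $731.21; balance $2,924.84
Installment 2: opening $2,924.84; interest $7.30 → $2,932.14; payment $733.04; balance $2,199.10
Installment 3: opening $2,199.10; interest $7.30 → $2,206.40; payment $735.47; balance $1,470.93
Installment 4: opening $1,470.93; interest $7.30 → $1,478.23; payment $739.12; balance $739.11
Installment 5: opening $739.11; interest $7.30 → $746.41; payment $746.41; balance $0.00
Total interest: $7.30 + $7.30 + $7.30 + $7.30 + $7.30 = $36.50

$36.50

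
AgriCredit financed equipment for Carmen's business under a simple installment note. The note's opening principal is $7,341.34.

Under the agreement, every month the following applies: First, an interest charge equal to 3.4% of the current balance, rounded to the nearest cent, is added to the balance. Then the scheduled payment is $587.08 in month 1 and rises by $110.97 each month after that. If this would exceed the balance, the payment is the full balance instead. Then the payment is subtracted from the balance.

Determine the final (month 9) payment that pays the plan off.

Month 1: opening $7,341.34; interest $249.61 → $7,590.95; payment $587.08; balance $7,003.87
Month 2: opening $7,003.87; interest $238.13 → $7,242.00; payment $698.05; balance $6,543.95
Month 3: opening $6,543.95; interest $222.49 → $6,766.44; payment $809.02; balance $5,957.42
Month 4: opening $5,957.42; interest $202.55 → $6,159.97; payment $919.99; balance $5,239.98
Month 5: opening $5,239.98; interest $178.16 → $5,418.14; payment $1,030.96; balance $4,387.18
Month 6: opening $4,387.18; interest $149.16 → $4,536.34; payment $1,141.93; balance $3,394.41
Month 7: opening $3,394.41; interest $115.41 → $3,509.82; payment $1,252.90; balance $2,256.92
Month 8: opening $2,256.92; interest $76.74 → $2,333.66; payment $1,363.87; balance $969.79
Month 9: opening $969.79; interest $32.97 → $1,002.76; payment $1,002.76; balance $0.00

$1,002.76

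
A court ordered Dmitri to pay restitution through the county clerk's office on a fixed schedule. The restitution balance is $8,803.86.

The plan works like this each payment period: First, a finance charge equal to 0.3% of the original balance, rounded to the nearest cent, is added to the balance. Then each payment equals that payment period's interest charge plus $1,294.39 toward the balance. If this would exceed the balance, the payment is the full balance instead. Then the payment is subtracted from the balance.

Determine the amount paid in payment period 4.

Payment period 1: opening $8,803.86; interest $26.41 → $8,830.27; payment $1,320.80; balance $7,509.47
Payment period 2: opening $7,509.47; interest $26.41 → $7,535.88; payment $1,320.80; balance $6,215.08
Payment period 3: opening $6,215.08; interest $26.41 → $6,241.49; payment $1,320.80; balance $4,920.69
Payment period 4: opening $4,920.69; interest $26.41 → $4,947.10; payment $1,320.80; balance $3,626.30

$1,320.80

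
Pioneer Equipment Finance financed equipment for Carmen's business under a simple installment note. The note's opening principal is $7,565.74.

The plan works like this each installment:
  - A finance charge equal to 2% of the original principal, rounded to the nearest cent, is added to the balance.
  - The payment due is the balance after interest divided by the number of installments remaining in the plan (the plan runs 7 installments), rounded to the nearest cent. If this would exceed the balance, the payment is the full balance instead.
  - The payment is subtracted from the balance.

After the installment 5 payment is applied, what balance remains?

# | Opening | Interest | Payment | End bal
1 | $7,565.74 | $151.31 | $1,102.44 | $6,614.61
2 | $6,614.61 | $151.31 | $1,127.65 | $5,638.27
3 | $5,638.27 | $151.31 | $1,157.92 | $4,631.66
4 | $4,631.66 | $151.31 | $1,195.74 | $3,587.23
5 | $3,587.23 | $151.31 | $1,246.18 | $2,492.36

$2,492.36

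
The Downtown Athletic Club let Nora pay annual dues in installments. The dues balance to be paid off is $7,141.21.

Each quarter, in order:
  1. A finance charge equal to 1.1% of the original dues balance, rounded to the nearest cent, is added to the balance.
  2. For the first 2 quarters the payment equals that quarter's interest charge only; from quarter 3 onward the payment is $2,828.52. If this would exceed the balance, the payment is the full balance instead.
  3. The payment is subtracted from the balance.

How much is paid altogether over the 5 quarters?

$7,533.96

Quarter 1: $7,141.21 +$78.55 interest = $7,219.76; pay $78.55 → $7,141.21
Quarter 2: $7,141.21 +$78.55 interest = $7,219.76; pay $78.55 → $7,141.21
Quarter 3: $7,141.21 +$78.55 interest = $7,219.76; pay $2,828.52 → $4,391.24
Quarter 4: $4,391.24 +$78.55 interest = $4,469.79; pay $2,828.52 → $1,641.27
Quarter 5: $1,641.27 +$78.55 interest = $1,719.82; pay $1,719.82 → $0.00
Total paid: $7,533.96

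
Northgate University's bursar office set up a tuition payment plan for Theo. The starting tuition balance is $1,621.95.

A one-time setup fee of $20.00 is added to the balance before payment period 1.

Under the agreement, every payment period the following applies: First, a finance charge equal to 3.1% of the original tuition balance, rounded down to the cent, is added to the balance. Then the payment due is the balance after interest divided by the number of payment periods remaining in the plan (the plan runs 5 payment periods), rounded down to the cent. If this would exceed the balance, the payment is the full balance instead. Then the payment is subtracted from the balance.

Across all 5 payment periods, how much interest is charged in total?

$251.40

Payment period 1: $1,641.95 +$50.28 interest = $1,692.23; pay $338.44 → $1,353.79
Payment period 2: $1,353.79 +$50.28 interest = $1,404.07; pay $351.01 → $1,053.06
Payment period 3: $1,053.06 +$50.28 interest = $1,103.34; pay $367.78 → $735.56
Payment period 4: $735.56 +$50.28 interest = $785.84; pay $392.92 → $392.92
Payment period 5: $392.92 +$50.28 interest = $443.20; pay $443.20 → $0.00
Total interest: $50.28 + $50.28 + $50.28 + $50.28 + $50.28 = $251.40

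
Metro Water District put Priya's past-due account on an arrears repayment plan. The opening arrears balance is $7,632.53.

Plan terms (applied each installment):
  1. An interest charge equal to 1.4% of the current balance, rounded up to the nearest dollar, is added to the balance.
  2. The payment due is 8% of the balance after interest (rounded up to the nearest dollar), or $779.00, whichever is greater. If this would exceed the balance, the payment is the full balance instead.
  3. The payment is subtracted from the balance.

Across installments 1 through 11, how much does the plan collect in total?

$8,273.53

Installment 1: opening $7,632.53; interest $107.00 → $7,739.53; payment $779.00; balance $6,960.53
Installment 2: opening $6,960.53; interest $98.00 → $7,058.53; payment $779.00; balance $6,279.53
Installment 3: opening $6,279.53; interest $88.00 → $6,367.53; payment $779.00; balance $5,588.53
Installment 4: opening $5,588.53; interest $79.00 → $5,667.53; payment $779.00; balance $4,888.53
Installment 5: opening $4,888.53; interest $69.00 → $4,957.53; payment $779.00; balance $4,178.53
Installment 6: opening $4,178.53; interest $59.00 → $4,237.53; payment $779.00; balance $3,458.53
Installment 7: opening $3,458.53; interest $49.00 → $3,507.53; payment $779.00; balance $2,728.53
Installment 8: opening $2,728.53; interest $39.00 → $2,767.53; payment $779.00; balance $1,988.53
Installment 9: opening $1,988.53; interest $28.00 → $2,016.53; payment $779.00; balance $1,237.53
Installment 10: opening $1,237.53; interest $18.00 → $1,255.53; payment $779.00; balance $476.53
Installment 11: opening $476.53; interest $7.00 → $483.53; payment $483.53; balance $0.00
Total paid: $8,273.53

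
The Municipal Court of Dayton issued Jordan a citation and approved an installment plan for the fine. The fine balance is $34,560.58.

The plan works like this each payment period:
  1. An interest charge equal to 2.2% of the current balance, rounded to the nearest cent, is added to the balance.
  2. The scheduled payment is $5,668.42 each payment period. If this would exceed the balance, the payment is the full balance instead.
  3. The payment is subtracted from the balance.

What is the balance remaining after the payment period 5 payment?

Payment period 1: opening $34,560.58; interest $760.33 → $35,320.91; payment $5,668.42; balance $29,652.49
Payment period 2: opening $29,652.49; interest $652.35 → $30,304.84; payment $5,668.42; balance $24,636.42
Payment period 3: opening $24,636.42; interest $542.00 → $25,178.42; payment $5,668.42; balance $19,510.00
Payment period 4: opening $19,510.00; interest $429.22 → $19,939.22; payment $5,668.42; balance $14,270.80
Payment period 5: opening $14,270.80; interest $313.96 → $14,584.76; payment $5,668.42; balance $8,916.34

$8,916.34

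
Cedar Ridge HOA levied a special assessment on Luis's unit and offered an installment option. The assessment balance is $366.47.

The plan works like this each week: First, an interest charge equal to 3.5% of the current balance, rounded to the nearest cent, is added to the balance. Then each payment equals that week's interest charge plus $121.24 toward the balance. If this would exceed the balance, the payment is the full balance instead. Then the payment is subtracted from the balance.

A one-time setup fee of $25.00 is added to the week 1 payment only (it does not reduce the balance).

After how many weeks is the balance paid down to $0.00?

4

# | Opening | Interest | Payment | Fee | End bal
1 | $366.47 | $12.83 | $134.07 | $25.00 | $245.23
2 | $245.23 | $8.58 | $129.82 | — | $123.99
3 | $123.99 | $4.34 | $125.58 | — | $2.75
4 | $2.75 | $0.10 | $2.85 | — | $0.00
Balance reaches $0.00 in week 4.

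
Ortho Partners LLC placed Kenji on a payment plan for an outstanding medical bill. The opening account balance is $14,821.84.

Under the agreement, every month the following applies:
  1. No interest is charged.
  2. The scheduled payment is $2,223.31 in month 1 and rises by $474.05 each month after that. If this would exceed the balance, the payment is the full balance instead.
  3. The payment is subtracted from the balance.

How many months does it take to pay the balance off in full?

Month 1: $14,821.84 − $2,223.31 → $12,598.53
Month 2: $12,598.53 − $2,697.36 → $9,901.17
Month 3: $9,901.17 − $3,171.41 → $6,729.76
Month 4: $6,729.76 − $3,645.46 → $3,084.30
Month 5: $3,084.30 − $3,084.30 → $0.00
Balance reaches $0.00 in month 5.

5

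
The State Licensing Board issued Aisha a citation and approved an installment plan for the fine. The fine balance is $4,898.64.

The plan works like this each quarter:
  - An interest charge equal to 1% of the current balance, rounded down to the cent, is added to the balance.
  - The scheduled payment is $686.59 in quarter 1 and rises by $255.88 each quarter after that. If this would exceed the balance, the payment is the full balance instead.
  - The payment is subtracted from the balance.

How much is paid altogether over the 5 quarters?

Quarter 1: $4,898.64 +$48.98 interest = $4,947.62; pay $686.59 → $4,261.03
Quarter 2: $4,261.03 +$42.61 interest = $4,303.64; pay $942.47 → $3,361.17
Quarter 3: $3,361.17 +$33.61 interest = $3,394.78; pay $1,198.35 → $2,196.43
Quarter 4: $2,196.43 +$21.96 interest = $2,218.39; pay $1,454.23 → $764.16
Quarter 5: $764.16 +$7.64 interest = $771.80; pay $771.80 → $0.00
Total paid: $5,053.44

$5,053.44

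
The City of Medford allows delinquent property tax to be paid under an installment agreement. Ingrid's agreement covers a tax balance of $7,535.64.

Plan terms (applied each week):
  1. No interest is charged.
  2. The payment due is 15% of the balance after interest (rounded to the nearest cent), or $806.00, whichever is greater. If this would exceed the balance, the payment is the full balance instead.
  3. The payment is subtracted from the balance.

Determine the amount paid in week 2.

Week 1: opening $7,535.64; payment $1,130.35; balance $6,405.29
Week 2: opening $6,405.29; payment $960.79; balance $5,444.50

$960.79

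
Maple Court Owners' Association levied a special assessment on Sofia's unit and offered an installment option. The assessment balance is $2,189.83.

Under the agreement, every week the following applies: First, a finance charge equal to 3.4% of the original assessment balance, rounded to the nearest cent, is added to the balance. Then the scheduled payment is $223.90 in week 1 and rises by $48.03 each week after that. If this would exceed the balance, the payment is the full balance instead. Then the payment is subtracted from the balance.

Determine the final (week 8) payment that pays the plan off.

$209.50

Week 1: $2,189.83 +$74.45 interest = $2,264.28; pay $223.90 → $2,040.38
Week 2: $2,040.38 +$74.45 interest = $2,114.83; pay $271.93 → $1,842.90
Week 3: $1,842.90 +$74.45 interest = $1,917.35; pay $319.96 → $1,597.39
Week 4: $1,597.39 +$74.45 interest = $1,671.84; pay $367.99 → $1,303.85
Week 5: $1,303.85 +$74.45 interest = $1,378.30; pay $416.02 → $962.28
Week 6: $962.28 +$74.45 interest = $1,036.73; pay $464.05 → $572.68
Week 7: $572.68 +$74.45 interest = $647.13; pay $512.08 → $135.05
Week 8: $135.05 +$74.45 interest = $209.50; pay $209.50 → $0.00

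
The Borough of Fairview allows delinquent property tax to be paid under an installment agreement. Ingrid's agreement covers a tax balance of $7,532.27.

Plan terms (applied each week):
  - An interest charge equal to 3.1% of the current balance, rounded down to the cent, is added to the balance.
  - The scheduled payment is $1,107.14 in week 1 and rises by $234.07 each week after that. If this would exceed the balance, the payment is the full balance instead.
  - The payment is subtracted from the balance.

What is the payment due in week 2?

# | Opening | Interest | Payment | End bal
1 | $7,532.27 | $233.50 | $1,107.14 | $6,658.63
2 | $6,658.63 | $206.41 | $1,341.21 | $5,523.83

$1,341.21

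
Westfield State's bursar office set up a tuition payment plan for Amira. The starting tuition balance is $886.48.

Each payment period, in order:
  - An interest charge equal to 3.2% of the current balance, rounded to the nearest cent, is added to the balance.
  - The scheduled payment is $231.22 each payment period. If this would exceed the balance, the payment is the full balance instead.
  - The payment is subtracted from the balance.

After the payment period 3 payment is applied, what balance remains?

$258.25

# | Opening | Interest | Payment | End bal
1 | $886.48 | $28.37 | $231.22 | $683.63
2 | $683.63 | $21.88 | $231.22 | $474.29
3 | $474.29 | $15.18 | $231.22 | $258.25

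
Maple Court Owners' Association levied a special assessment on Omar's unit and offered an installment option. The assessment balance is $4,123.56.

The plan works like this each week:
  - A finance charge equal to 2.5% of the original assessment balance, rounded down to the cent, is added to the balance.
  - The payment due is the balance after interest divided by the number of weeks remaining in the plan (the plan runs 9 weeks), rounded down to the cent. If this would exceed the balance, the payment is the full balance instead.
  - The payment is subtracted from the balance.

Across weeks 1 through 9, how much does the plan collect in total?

$5,051.28

# | Opening | Interest | Payment | End bal
1 | $4,123.56 | $103.08 | $469.62 | $3,757.02
2 | $3,757.02 | $103.08 | $482.51 | $3,377.59
3 | $3,377.59 | $103.08 | $497.23 | $2,983.44
4 | $2,983.44 | $103.08 | $514.42 | $2,572.10
5 | $2,572.10 | $103.08 | $535.03 | $2,140.15
6 | $2,140.15 | $103.08 | $560.80 | $1,682.43
7 | $1,682.43 | $103.08 | $595.17 | $1,190.34
8 | $1,190.34 | $103.08 | $646.71 | $646.71
9 | $646.71 | $103.08 | $749.79 | $0.00
Total paid: $5,051.28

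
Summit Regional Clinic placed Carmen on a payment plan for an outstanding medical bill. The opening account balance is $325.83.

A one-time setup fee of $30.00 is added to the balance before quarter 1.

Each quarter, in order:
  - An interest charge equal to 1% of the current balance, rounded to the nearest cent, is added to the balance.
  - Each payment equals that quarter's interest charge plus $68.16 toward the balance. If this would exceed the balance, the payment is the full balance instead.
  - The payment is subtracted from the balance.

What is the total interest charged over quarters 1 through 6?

# | Opening | Interest | Payment | End bal
1 | $355.83 | $3.56 | $71.72 | $287.67
2 | $287.67 | $2.88 | $71.04 | $219.51
3 | $219.51 | $2.20 | $70.36 | $151.35
4 | $151.35 | $1.51 | $69.67 | $83.19
5 | $83.19 | $0.83 | $68.99 | $15.03
6 | $15.03 | $0.15 | $15.18 | $0.00
Total interest: $3.56 + $2.88 + $2.20 + $1.51 + $0.83 + $0.15 = $11.13

$11.13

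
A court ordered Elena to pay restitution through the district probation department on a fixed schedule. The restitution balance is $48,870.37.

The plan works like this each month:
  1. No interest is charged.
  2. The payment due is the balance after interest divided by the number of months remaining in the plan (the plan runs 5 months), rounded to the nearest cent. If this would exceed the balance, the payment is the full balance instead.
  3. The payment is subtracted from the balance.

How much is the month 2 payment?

$9,774.08

Month 1: opening $48,870.37; payment $9,774.07; balance $39,096.30
Month 2: opening $39,096.30; payment $9,774.08; balance $29,322.22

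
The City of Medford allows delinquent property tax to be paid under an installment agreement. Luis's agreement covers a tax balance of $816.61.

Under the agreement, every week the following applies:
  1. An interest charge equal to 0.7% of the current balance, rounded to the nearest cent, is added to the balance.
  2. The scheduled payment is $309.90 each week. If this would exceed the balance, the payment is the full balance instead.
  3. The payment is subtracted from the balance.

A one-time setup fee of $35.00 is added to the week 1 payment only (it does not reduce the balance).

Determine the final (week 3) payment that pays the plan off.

$207.56

Week 1: opening $816.61; interest $5.72 → $822.33; payment $309.90 (+ $35.00 fee); balance $512.43
Week 2: opening $512.43; interest $3.59 → $516.02; payment $309.90; balance $206.12
Week 3: opening $206.12; interest $1.44 → $207.56; payment $207.56; balance $0.00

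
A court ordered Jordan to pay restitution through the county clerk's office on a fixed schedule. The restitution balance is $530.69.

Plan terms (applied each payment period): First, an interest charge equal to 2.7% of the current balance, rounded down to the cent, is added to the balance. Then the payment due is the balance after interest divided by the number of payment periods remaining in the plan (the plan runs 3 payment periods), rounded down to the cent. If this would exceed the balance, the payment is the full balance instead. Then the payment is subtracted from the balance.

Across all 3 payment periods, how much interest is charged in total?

Payment period 1: opening $530.69; interest $14.32 → $545.01; payment $181.67; balance $363.34
Payment period 2: opening $363.34; interest $9.81 → $373.15; payment $186.57; balance $186.58
Payment period 3: opening $186.58; interest $5.03 → $191.61; payment $191.61; balance $0.00
Total interest: $14.32 + $9.81 + $5.03 = $29.16

$29.16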